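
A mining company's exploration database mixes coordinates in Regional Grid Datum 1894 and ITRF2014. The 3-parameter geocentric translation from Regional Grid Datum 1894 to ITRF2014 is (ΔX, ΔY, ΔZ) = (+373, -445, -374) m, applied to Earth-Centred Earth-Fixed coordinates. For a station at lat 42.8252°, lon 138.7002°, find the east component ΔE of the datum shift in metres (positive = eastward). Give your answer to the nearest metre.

At φ = 42.8252°, λ = 138.7002°: sin φ = 0.679764, cos φ = 0.733431, sin λ = 0.659999, cos λ = -0.751266.
ΔE = −sin λ·ΔX + cos λ·ΔY = −(0.659999)·(373) + (-0.751266)·(-445) = 88.13 m.

ΔE = 88 m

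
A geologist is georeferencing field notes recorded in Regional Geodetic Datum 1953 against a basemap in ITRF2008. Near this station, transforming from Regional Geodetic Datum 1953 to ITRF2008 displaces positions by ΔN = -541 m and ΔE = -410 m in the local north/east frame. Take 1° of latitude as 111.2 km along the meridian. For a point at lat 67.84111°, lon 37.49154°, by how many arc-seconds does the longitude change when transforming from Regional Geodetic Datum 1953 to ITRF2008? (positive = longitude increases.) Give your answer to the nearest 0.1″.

At latitude 67.84111°, cos φ = 0.377176.
1° of longitude at this latitude = 111.2 × cos φ = 41.94 km, so Δλ = -410.0 / 41942.0 = -0.0097754° = -35.191″.

Δλ = -35.2″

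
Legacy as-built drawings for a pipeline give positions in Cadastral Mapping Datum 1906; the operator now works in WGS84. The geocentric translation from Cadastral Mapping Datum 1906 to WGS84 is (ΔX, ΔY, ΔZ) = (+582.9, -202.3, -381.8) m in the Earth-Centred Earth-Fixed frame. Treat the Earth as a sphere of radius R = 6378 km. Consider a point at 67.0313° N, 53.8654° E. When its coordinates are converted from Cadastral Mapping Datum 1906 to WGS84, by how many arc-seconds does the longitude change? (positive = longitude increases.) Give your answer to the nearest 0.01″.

sin φ = 0.920718, cos φ = 0.390228, sin λ = 0.807634, cos λ = 0.589684.
East component: ΔE = −sin λ·ΔX + cos λ·ΔY = −(0.807634)(582.9) + (0.589684)(-202.3) = -590.06 m.
1° of latitude spans πR/180 = 111317 m; at latitude φ, 1° of longitude spans that × cos φ = 43439.1 m, so Δλ = -590.06 / 43439.1 × 3600 = -48.901″.

Δλ = -48.90″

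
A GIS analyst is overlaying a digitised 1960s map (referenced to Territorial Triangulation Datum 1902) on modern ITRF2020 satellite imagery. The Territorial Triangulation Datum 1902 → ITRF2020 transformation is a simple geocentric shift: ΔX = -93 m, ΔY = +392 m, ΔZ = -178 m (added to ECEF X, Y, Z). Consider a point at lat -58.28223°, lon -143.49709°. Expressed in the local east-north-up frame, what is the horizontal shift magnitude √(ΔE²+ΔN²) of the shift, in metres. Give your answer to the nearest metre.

435 m

The local east axis at (φ, λ) is (−sin λ, cos λ, 0), so ΔE = −sin(-143.49709°)·(-93) + cos(-143.49709°)·392 = -370.42 m.
The local north axis is (−sin φ cos λ, −sin φ sin λ, cos φ), giving ΔN = 63.591 − 198.360 − 93.581 = -228.35 m.
Horizontal magnitude = √(ΔE² + ΔN²) = √((-370.42)² + (-228.35)²) = 435.15 m.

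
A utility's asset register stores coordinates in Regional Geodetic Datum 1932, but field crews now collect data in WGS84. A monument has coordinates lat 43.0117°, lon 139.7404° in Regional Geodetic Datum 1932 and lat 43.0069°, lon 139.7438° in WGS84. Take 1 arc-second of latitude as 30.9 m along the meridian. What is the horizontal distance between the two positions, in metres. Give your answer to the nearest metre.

Δφ = 43.0069° − 43.0117° = -0.0048°; Δλ = 139.7438° − 139.7404° = +0.0034°.
1° of latitude = 3600 × 30.90 = 111240 m.
ΔN = Δφ × 111240 = -534.0 m; ΔE = Δλ × 111240 × cos(43.0117°) = +0.0034 × 111240 × 0.731214 = 276.6 m.
Distance = √(ΔE² + ΔN²) = √(276.6² + (-534.0)²) = 601.3 m.

601 m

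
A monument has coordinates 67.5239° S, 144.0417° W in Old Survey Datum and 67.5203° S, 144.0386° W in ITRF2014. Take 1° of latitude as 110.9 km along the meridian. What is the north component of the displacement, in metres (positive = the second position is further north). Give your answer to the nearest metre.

ΔN = 399 m

Δφ = -67.5203° − -67.5239° = +0.0036°; Δλ = -144.0386° − -144.0417° = +0.0031°.
ΔN = Δφ × 110900 = 399.2 m; ΔE = Δλ × 110900 × cos(-67.5239°) = +0.0031 × 110900 × 0.382298 = 131.4 m.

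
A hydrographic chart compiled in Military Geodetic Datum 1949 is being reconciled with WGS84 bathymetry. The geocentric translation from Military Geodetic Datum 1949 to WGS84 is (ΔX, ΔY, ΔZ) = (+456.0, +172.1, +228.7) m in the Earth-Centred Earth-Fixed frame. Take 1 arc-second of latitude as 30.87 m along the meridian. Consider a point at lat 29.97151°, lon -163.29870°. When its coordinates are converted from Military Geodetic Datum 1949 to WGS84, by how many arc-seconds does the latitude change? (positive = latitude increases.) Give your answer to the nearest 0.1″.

Δφ = 14.3″

sin φ = 0.499569, cos φ = 0.866274, sin λ = -0.287382, cos λ = -0.957816.
North component: ΔN = −sin φ cos λ·ΔX − sin φ sin λ·ΔY + cos φ·ΔZ = −(0.499569)(-0.957816)(456.0) − (0.499569)(-0.287382)(172.1) + (0.866274)(228.7) = 441.02 m.
1° of latitude spans 3600 × 30.87 = 111132 m, so Δφ = 441.02 / 111132 × 3600 = 14.286″.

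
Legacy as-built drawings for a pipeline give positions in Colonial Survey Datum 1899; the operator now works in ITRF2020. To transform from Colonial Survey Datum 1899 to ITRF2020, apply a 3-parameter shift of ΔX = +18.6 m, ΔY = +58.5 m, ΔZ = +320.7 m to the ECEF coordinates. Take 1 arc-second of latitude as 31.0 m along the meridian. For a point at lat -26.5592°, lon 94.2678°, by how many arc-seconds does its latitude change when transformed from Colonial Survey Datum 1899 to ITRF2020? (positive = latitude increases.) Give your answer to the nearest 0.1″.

Δφ = 10.1″

sin φ = -0.447122, cos φ = 0.894473, sin λ = 0.997227, cos λ = -0.074418.
North component: ΔN = −sin φ cos λ·ΔX − sin φ sin λ·ΔY + cos φ·ΔZ = −(-0.447122)(-0.074418)(18.6) − (-0.447122)(0.997227)(58.5) + (0.894473)(320.7) = 312.32 m.
1° of latitude spans 3600 × 31.00 = 111600 m, so Δφ = 312.32 / 111600 × 3600 = 10.075″.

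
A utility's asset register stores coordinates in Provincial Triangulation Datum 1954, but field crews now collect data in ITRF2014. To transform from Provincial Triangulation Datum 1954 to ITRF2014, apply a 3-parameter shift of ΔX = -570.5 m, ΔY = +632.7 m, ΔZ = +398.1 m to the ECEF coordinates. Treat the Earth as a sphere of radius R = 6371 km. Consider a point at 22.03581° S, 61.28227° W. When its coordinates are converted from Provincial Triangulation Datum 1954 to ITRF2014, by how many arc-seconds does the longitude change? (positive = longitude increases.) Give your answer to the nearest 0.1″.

Δλ = -6.9″

sin φ = -0.375186, cos φ = 0.926950, sin λ = -0.876998, cos λ = 0.480495.
East component: ΔE = −sin λ·ΔX + cos λ·ΔY = −(-0.876998)(-570.5) + (0.480495)(632.7) = -196.32 m.
1° of latitude spans πR/180 = 111195 m; at latitude φ, 1° of longitude spans that × cos φ = 103072.1 m, so Δλ = -196.32 / 103072.1 × 3600 = -6.857″.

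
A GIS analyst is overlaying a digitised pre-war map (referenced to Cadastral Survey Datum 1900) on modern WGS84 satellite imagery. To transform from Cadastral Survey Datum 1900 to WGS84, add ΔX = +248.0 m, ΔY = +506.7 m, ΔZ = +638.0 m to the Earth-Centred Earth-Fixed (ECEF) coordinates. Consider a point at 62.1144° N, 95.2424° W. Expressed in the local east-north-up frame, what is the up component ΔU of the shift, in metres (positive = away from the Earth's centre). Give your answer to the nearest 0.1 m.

ΔU = 317.3 m

At φ = 62.1144°, λ = -95.2424°: sin φ = 0.883883, cos φ = 0.467708, sin λ = -0.995817, cos λ = -0.091370.
ΔU = cos φ cos λ·ΔX + cos φ sin λ·ΔY + sin φ·ΔZ = (0.467708)(-0.091370)(248.0) + (0.467708)(-0.995817)(506.7) + (0.883883)(638.0) = 317.32 m.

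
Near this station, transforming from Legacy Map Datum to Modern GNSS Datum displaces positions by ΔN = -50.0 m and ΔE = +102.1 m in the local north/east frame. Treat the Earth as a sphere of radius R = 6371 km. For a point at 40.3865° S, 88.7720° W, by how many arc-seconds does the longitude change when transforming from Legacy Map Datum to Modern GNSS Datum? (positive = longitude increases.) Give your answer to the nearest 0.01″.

Δλ = 4.34″

At latitude -40.3865°, cos φ = 0.761691.
One radian of longitude at latitude φ spans R cos φ, so Δλ = ΔE / (R cos φ) = 102.1 / (6371000 × 0.761691) = 2.1040e-05 rad = 4.340″.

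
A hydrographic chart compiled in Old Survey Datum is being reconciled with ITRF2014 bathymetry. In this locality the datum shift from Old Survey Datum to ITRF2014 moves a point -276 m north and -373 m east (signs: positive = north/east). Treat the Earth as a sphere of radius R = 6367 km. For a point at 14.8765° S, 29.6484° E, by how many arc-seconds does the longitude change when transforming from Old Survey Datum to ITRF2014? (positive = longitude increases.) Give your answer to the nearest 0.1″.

At latitude -14.8765°, cos φ = 0.966481.
One radian of longitude at latitude φ spans R cos φ, so Δλ = ΔE / (R cos φ) = -373.0 / (6367000 × 0.966481) = -6.0615e-05 rad = -12.503″.

Δλ = -12.5″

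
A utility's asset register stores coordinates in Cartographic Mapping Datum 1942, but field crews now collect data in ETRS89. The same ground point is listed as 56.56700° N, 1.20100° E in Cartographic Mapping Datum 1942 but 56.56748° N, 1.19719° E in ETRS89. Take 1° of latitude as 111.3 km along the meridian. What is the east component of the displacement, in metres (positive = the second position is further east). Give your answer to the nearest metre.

ΔE = -234 m

Δφ = 56.56748° − 56.56700° = +0.00048°; Δλ = 1.19719° − 1.20100° = -0.00381°.
ΔN = Δφ × 111300 = 53.4 m; ΔE = Δλ × 111300 × cos(56.56700°) = -0.00381 × 111300 × 0.550961 = -233.6 m.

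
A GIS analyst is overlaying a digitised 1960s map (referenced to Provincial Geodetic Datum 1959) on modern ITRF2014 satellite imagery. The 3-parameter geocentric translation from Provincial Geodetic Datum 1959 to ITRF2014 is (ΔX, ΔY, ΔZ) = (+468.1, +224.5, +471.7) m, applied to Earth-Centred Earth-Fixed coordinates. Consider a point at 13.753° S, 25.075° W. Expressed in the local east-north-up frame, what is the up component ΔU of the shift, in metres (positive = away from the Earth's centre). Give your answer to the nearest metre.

At φ = -13.753°, λ = -25.075°: sin φ = -0.237737, cos φ = 0.971330, sin λ = -0.423804, cos λ = 0.905754.
ΔU = cos φ cos λ·ΔX + cos φ sin λ·ΔY + sin φ·ΔZ = (0.971330)(0.905754)(468.1) + (0.971330)(-0.423804)(224.5) + (-0.237737)(471.7) = 207.27 m.

ΔU = 207 m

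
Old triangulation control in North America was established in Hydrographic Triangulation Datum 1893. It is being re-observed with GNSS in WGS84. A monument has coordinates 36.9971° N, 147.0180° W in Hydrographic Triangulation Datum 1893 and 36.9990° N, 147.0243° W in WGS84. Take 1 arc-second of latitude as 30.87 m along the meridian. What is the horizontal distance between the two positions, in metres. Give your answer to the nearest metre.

598 m

Δφ = 36.9990° − 36.9971° = +0.0019°; Δλ = -147.0243° − -147.0180° = -0.0063°.
1° of latitude = 3600 × 30.87 = 111132 m.
ΔN = Δφ × 111132 = 211.2 m; ΔE = Δλ × 111132 × cos(36.9971°) = -0.0063 × 111132 × 0.798666 = -559.2 m.
Distance = √(ΔE² + ΔN²) = √((-559.2)² + 211.2²) = 597.7 m.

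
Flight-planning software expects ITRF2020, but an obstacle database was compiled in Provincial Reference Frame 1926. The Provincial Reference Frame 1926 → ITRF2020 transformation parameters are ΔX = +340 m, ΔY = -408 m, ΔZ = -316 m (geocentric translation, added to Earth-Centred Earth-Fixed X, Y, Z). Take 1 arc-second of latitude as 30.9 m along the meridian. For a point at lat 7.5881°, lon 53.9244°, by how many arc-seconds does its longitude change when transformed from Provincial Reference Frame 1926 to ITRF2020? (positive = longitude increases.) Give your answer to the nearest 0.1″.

Δλ = -16.8″

sin φ = 0.132051, cos φ = 0.991243, sin λ = 0.808241, cos λ = 0.588852.
East component: ΔE = −sin λ·ΔX + cos λ·ΔY = −(0.808241)(340) + (0.588852)(-408) = -515.05 m.
1° of latitude spans 3600 × 30.90 = 111240 m; at latitude φ, 1° of longitude spans that × cos φ = 110265.9 m, so Δλ = -515.05 / 110265.9 × 3600 = -16.816″.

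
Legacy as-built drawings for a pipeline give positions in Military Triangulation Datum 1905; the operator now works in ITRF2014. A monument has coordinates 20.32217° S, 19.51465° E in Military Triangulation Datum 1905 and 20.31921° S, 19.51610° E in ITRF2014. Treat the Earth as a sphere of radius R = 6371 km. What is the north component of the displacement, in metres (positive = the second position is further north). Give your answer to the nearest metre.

ΔN = 329 m

Δφ = -20.31921° − -20.32217° = +0.00296°; Δλ = 19.51610° − 19.51465° = +0.00145°.
1° along a meridian = πR/180 = 111195 m.
ΔN = Δφ × 111195 = 329.1 m; ΔE = Δλ × 111195 × cos(-20.32217°) = +0.00145 × 111195 × 0.937755 = 151.2 m.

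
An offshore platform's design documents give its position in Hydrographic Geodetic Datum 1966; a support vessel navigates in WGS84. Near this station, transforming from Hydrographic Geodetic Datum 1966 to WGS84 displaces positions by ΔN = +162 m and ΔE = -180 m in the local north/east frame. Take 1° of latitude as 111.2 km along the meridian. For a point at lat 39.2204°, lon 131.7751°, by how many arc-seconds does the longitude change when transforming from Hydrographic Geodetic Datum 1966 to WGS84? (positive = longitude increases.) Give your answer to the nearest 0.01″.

Δλ = -7.52″

At latitude 39.2204°, cos φ = 0.774719.
1° of longitude at this latitude = 111.2 × cos φ = 86.15 km, so Δλ = -180.0 / 86148.8 = -0.0020894° = -7.522″.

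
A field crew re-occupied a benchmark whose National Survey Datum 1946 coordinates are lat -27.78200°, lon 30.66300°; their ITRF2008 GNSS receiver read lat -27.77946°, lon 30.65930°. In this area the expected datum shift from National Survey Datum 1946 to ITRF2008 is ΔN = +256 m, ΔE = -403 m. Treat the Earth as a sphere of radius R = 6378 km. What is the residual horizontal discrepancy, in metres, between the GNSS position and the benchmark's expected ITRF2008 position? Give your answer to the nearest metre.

Observed coordinate differences: Δφ = +0.00254°, Δλ = -0.00370°.
Converting to metres (1° lat = 111317 m, cos φ = 0.884727): observed ΔN = 282.7 m, observed ΔE = -364.4 m.
Subtracting the expected shift leaves a residual of 282.7 − (256) = 26.7 m north and -364.4 − (-403) = 38.6 m east.
Residual distance = √(26.7² + 38.6²) = 47.0 m.

47 m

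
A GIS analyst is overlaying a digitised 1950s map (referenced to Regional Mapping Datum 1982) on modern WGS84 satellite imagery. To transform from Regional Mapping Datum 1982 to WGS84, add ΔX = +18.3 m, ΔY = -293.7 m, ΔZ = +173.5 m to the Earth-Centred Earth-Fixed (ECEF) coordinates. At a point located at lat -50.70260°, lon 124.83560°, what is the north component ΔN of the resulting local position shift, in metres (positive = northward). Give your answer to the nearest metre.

At φ = -50.70260°, λ = 124.83560°: sin φ = -0.773869, cos φ = 0.633346, sin λ = 0.820794, cos λ = -0.571224.
ΔN = −sin φ cos λ·ΔX − sin φ sin λ·ΔY + cos φ·ΔZ = −(-0.773869)(-0.571224)(18.3) − (-0.773869)(0.820794)(-293.7) + (0.633346)(173.5) = -84.76 m.

ΔN = -85 m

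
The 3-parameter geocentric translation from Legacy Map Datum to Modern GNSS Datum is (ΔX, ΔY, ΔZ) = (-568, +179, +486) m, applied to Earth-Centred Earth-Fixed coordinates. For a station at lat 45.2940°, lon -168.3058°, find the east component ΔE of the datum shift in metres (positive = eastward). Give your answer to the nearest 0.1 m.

The local east axis at (φ, λ) is (−sin λ, cos λ, 0), so ΔE = −sin(-168.3058°)·(-568) + cos(-168.3058°)·179 = -290.41 m.

ΔE = -290.4 m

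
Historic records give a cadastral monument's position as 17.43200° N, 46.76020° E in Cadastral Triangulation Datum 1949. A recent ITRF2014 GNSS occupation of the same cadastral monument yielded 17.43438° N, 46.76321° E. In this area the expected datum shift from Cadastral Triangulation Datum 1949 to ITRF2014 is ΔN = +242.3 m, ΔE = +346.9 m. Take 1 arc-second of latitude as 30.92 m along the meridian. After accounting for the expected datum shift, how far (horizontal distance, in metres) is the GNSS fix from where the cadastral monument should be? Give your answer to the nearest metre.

35 m

Observed coordinate differences: Δφ = +0.00238°, Δλ = +0.00301°.
Converting to metres (1° lat = 111312 m, cos φ = 0.954073): observed ΔN = 264.9 m, observed ΔE = 319.7 m.
Subtracting the expected shift leaves a residual of 264.9 − (242.3) = 22.6 m north and 319.7 − (346.9) = -27.2 m east.
Residual distance = √(22.6² + (-27.2)²) = 35.4 m.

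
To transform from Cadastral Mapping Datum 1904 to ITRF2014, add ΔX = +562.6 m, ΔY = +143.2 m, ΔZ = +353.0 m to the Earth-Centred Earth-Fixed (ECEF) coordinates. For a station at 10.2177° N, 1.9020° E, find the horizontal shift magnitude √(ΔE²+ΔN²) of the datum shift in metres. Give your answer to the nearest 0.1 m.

At φ = 10.2177°, λ = 1.9020°: sin φ = 0.177389, cos φ = 0.984141, sin λ = 0.033190, cos λ = 0.999449.
ΔE = −sin λ·ΔX + cos λ·ΔY = −(0.033190)·(562.6) + (0.999449)·(143.2) = 124.45 m.
ΔN = −sin φ cos λ·ΔX − sin φ sin λ·ΔY + cos φ·ΔZ = −(0.177389)(0.999449)(562.6) − (0.177389)(0.033190)(143.2) + (0.984141)(353.0) = 246.81 m.
Horizontal magnitude = √(ΔE² + ΔN²) = √(124.45² + 246.81²) = 276.41 m.

276.4 m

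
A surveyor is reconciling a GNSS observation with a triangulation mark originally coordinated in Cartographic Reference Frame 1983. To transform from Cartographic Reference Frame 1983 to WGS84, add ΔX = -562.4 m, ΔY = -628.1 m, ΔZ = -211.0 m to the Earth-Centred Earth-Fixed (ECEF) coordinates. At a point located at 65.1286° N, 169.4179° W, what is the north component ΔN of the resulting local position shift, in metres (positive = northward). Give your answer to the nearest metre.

ΔN = -695 m

At φ = 65.1286°, λ = -169.4179°: sin φ = 0.907254, cos φ = 0.420583, sin λ = -0.183644, cos λ = -0.982993.
ΔN = −sin φ cos λ·ΔX − sin φ sin λ·ΔY + cos φ·ΔZ = −(0.907254)(-0.982993)(-562.4) − (0.907254)(-0.183644)(-628.1) + (0.420583)(-211.0) = -694.95 m.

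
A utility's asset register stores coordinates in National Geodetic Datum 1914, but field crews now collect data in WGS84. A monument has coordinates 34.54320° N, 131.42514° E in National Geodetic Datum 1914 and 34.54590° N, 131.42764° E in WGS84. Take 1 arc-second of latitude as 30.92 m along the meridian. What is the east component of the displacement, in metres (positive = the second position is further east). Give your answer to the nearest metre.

ΔE = 229 m

Δφ = 34.54590° − 34.54320° = +0.00270°; Δλ = 131.42764° − 131.42514° = +0.00250°.
1° of latitude = 3600 × 30.92 = 111312 m.
ΔN = Δφ × 111312 = 300.5 m; ΔE = Δλ × 111312 × cos(34.54320°) = +0.00250 × 111312 × 0.823699 = 229.2 m.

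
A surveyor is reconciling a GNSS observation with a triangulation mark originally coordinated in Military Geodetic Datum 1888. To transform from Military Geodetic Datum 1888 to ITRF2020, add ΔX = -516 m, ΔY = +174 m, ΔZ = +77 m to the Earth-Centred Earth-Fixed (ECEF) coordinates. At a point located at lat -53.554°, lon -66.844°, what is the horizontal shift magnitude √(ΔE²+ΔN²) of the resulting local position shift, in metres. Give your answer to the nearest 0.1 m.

The local east axis at (φ, λ) is (−sin λ, cos λ, 0), so ΔE = −sin(-66.844°)·(-516) + cos(-66.844°)·174 = -406.01 m.
The local north axis is (−sin φ cos λ, −sin φ sin λ, cos φ), giving ΔN = -163.224 − 128.692 + 45.743 = -246.17 m.
Horizontal magnitude = √(ΔE² + ΔN²) = √((-406.01)² + (-246.17)²) = 474.81 m.

474.8 m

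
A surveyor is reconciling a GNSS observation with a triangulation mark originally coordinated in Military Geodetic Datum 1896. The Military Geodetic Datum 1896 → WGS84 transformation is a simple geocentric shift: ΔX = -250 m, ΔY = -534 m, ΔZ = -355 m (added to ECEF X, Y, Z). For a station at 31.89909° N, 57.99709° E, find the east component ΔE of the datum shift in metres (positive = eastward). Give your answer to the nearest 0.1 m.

At φ = 31.89909°, λ = 57.99709°: sin φ = 0.528425, cos φ = 0.848980, sin λ = 0.848021, cos λ = 0.529962.
ΔE = −sin λ·ΔX + cos λ·ΔY = −(0.848021)·(-250) + (0.529962)·(-534) = -70.99 m.

ΔE = -71.0 m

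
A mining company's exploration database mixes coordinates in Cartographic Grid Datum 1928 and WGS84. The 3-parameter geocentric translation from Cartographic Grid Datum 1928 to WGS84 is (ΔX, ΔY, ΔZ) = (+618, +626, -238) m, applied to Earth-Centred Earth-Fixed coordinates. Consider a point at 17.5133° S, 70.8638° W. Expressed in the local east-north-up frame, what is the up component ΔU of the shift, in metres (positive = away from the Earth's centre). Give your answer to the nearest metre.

At φ = -17.5133°, λ = -70.8638°: sin φ = -0.300927, cos φ = 0.953647, sin λ = -0.944742, cos λ = 0.327815.
ΔU = cos φ cos λ·ΔX + cos φ sin λ·ΔY + sin φ·ΔZ = (0.953647)(0.327815)(618) + (0.953647)(-0.944742)(626) + (-0.300927)(-238) = -299.18 m.

ΔU = -299 m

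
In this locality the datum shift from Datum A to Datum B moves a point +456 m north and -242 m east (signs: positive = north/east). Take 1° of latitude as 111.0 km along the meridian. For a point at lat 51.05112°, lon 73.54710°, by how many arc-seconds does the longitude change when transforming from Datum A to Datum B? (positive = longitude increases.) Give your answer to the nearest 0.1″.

At latitude 51.05112°, cos φ = 0.628627.
1° of longitude at this latitude = 111.0 × cos φ = 69.78 km, so Δλ = -242.0 / 69777.6 = -0.0034682° = -12.485″.

Δλ = -12.5″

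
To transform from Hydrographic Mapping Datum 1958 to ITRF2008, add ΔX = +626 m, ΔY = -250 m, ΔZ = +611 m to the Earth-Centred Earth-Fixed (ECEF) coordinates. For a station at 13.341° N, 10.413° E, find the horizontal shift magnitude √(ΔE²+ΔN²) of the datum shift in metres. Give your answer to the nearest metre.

At φ = 13.341°, λ = 10.413°: sin φ = 0.230746, cos φ = 0.973014, sin λ = 0.180742, cos λ = 0.983530.
ΔE = −sin λ·ΔX + cos λ·ΔY = −(0.180742)·(626) + (0.983530)·(-250) = -359.03 m.
ΔN = −sin φ cos λ·ΔX − sin φ sin λ·ΔY + cos φ·ΔZ = −(0.230746)(0.983530)(626) − (0.230746)(0.180742)(-250) + (0.973014)(611) = 462.87 m.
Horizontal magnitude = √(ΔE² + ΔN²) = √((-359.03)² + 462.87²) = 585.79 m.

586 m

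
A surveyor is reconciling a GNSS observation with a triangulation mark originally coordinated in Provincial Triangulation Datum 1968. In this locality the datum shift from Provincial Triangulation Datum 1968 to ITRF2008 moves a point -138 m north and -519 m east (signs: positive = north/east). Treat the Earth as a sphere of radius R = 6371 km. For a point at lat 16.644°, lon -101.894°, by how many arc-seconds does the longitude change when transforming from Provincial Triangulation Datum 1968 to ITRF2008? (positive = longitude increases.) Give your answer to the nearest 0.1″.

At latitude 16.644°, cos φ = 0.958103.
One radian of longitude at latitude φ spans R cos φ, so Δλ = ΔE / (R cos φ) = -519.0 / (6371000 × 0.958103) = -8.5025e-05 rad = -17.538″.

Δλ = -17.5″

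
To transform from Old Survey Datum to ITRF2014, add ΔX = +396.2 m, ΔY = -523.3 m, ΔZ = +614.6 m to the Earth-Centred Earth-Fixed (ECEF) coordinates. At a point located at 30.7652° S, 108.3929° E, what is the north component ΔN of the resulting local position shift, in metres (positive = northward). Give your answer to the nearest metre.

ΔN = 210 m

At φ = -30.7652°, λ = 108.3929°: sin φ = -0.511521, cos φ = 0.859271, sin λ = 0.948915, cos λ = -0.315531.
ΔN = −sin φ cos λ·ΔX − sin φ sin λ·ΔY + cos φ·ΔZ = −(-0.511521)(-0.315531)(396.2) − (-0.511521)(0.948915)(-523.3) + (0.859271)(614.6) = 210.16 m.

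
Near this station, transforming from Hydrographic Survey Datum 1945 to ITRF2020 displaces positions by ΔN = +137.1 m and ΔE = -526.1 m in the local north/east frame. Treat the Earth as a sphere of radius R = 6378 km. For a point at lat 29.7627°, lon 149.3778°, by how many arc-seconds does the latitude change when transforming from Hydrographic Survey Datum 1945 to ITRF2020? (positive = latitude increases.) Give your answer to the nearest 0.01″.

On a sphere of radius R, 1 rad of latitude = R, so Δφ = ΔN / R = 137.1 / 6378000 = 2.1496e-05 rad = 4.434″.

Δφ = 4.43″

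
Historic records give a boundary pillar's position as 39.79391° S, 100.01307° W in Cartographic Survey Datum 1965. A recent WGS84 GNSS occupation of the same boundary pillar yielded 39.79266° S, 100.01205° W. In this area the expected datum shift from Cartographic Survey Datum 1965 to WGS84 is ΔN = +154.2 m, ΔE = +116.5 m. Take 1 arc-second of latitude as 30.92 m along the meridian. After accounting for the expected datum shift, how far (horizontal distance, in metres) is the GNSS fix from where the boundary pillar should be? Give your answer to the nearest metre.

Observed coordinate differences: Δφ = +0.00125°, Δλ = +0.00102°.
Converting to metres (1° lat = 111312 m, cos φ = 0.768352): observed ΔN = 139.1 m, observed ΔE = 87.2 m.
Subtracting the expected shift leaves a residual of 139.1 − (154.2) = -15.1 m north and 87.2 − (116.5) = -29.3 m east.
Residual distance = √((-15.1)² + (-29.3)²) = 32.9 m.

33 m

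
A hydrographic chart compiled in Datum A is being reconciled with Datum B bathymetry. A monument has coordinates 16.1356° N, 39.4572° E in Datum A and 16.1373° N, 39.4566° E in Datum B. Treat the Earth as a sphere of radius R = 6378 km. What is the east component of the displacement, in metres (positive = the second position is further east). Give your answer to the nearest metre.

ΔE = -64 m

Δφ = 16.1373° − 16.1356° = +0.0017°; Δλ = 39.4566° − 39.4572° = -0.0006°.
1° along a meridian = πR/180 = 111317 m.
ΔN = Δφ × 111317 = 189.2 m; ΔE = Δλ × 111317 × cos(16.1356°) = -0.0006 × 111317 × 0.960607 = -64.2 m.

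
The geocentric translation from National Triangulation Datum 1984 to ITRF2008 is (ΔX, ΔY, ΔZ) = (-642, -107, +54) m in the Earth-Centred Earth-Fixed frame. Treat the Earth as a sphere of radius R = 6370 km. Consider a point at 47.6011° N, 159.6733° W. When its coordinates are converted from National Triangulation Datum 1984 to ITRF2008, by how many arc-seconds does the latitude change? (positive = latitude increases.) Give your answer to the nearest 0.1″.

Δφ = -14.1″

sin φ = 0.738468, cos φ = 0.674288, sin λ = -0.347373, cos λ = -0.937727.
North component: ΔN = −sin φ cos λ·ΔX − sin φ sin λ·ΔY + cos φ·ΔZ = −(0.738468)(-0.937727)(-642) − (0.738468)(-0.347373)(-107) + (0.674288)(54) = -435.61 m.
1° of latitude spans πR/180 = 111177 m, so Δφ = -435.61 / 111177 × 3600 = -14.105″.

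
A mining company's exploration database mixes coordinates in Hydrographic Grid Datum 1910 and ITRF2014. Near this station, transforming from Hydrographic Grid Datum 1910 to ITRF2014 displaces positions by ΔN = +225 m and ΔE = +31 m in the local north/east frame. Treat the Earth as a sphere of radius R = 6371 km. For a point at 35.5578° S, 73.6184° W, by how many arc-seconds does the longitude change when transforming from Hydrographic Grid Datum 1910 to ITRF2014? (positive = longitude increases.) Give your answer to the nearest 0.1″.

Δλ = 1.2″

At latitude -35.5578°, cos φ = 0.813529.
One radian of longitude at latitude φ spans R cos φ, so Δλ = ΔE / (R cos φ) = 31.0 / (6371000 × 0.813529) = 5.9811e-06 rad = 1.234″.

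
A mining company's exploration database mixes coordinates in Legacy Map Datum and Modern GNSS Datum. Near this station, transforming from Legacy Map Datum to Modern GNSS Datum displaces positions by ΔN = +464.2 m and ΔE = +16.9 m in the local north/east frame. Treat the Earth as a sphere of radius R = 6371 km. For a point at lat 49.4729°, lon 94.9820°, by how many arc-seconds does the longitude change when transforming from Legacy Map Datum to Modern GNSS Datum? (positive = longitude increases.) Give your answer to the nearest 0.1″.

Δλ = 0.8″

At latitude 49.4729°, cos φ = 0.649808.
One radian of longitude at latitude φ spans R cos φ, so Δλ = ΔE / (R cos φ) = 16.9 / (6371000 × 0.649808) = 4.0822e-06 rad = 0.842″.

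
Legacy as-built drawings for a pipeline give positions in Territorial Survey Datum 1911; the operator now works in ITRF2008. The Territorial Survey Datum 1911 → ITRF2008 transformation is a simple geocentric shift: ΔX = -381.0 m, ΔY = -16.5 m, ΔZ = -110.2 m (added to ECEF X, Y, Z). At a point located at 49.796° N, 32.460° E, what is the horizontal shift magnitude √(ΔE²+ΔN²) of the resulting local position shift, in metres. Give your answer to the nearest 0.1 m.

The local east axis at (φ, λ) is (−sin λ, cos λ, 0), so ΔE = −sin(32.460°)·(-381.0) + cos(32.460°)·(-16.5) = 190.56 m.
The local north axis is (−sin φ cos λ, −sin φ sin λ, cos φ), giving ΔN = 245.527 + 6.764 − 71.135 = 181.16 m.
Horizontal magnitude = √(ΔE² + ΔN²) = √(190.56² + 181.16²) = 262.93 m.

262.9 m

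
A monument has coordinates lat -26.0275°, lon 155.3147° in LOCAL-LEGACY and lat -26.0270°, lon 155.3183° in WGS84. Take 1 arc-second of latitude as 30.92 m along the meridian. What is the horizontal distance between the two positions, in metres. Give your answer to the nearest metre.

364 m

Δφ = -26.0270° − -26.0275° = +0.0005°; Δλ = 155.3183° − 155.3147° = +0.0036°.
1° of latitude = 3600 × 30.92 = 111312 m.
ΔN = Δφ × 111312 = 55.7 m; ΔE = Δλ × 111312 × cos(-26.0275°) = +0.0036 × 111312 × 0.898584 = 360.1 m.
Distance = √(ΔE² + ΔN²) = √(360.1² + 55.7²) = 364.4 m.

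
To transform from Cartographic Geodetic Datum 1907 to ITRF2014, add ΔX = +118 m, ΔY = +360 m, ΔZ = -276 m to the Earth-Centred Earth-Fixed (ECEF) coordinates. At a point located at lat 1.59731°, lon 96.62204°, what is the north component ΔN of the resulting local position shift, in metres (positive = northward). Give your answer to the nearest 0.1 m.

At φ = 1.59731°, λ = 96.62204°: sin φ = 0.027875, cos φ = 0.999611, sin λ = 0.993328, cos λ = -0.115319.
ΔN = −sin φ cos λ·ΔX − sin φ sin λ·ΔY + cos φ·ΔZ = −(0.027875)(-0.115319)(118) − (0.027875)(0.993328)(360) + (0.999611)(-276) = -285.48 m.

ΔN = -285.5 m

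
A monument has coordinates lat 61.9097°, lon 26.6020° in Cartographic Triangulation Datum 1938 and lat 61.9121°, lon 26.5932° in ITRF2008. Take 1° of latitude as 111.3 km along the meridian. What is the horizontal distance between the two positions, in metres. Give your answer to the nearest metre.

533 m

Δφ = 61.9121° − 61.9097° = +0.0024°; Δλ = 26.5932° − 26.6020° = -0.0088°.
ΔN = Δφ × 111300 = 267.1 m; ΔE = Δλ × 111300 × cos(61.9097°) = -0.0088 × 111300 × 0.470863 = -461.2 m.
Distance = √(ΔE² + ΔN²) = √((-461.2)² + 267.1²) = 533.0 m.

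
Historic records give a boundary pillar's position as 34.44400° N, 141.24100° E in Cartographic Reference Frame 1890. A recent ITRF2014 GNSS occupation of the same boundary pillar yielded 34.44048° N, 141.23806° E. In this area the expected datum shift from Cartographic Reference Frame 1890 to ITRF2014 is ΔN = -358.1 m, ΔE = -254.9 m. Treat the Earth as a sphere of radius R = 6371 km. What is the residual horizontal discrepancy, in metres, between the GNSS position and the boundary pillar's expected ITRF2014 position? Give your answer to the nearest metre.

Observed coordinate differences: Δφ = -0.00352°, Δλ = -0.00294°.
Converting to metres (1° lat = 111195 m, cos φ = 0.824679): observed ΔN = -391.4 m, observed ΔE = -269.6 m.
Subtracting the expected shift leaves a residual of -391.4 − (-358.1) = -33.3 m north and -269.6 − (-254.9) = -14.7 m east.
Residual distance = √((-33.3)² + (-14.7)²) = 36.4 m.

36 m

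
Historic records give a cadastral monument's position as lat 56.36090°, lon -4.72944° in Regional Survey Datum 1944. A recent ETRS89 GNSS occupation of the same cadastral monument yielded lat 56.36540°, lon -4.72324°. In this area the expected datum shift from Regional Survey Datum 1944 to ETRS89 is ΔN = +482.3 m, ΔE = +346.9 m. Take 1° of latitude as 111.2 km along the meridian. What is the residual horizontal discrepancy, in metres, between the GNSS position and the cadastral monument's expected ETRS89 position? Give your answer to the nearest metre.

Observed coordinate differences: Δφ = +0.00450°, Δλ = +0.00620°.
Converting to metres (1° lat = 111200 m, cos φ = 0.553960): observed ΔN = 500.4 m, observed ΔE = 381.9 m.
Subtracting the expected shift leaves a residual of 500.4 − (482.3) = 18.1 m north and 381.9 − (346.9) = 35.0 m east.
Residual distance = √(18.1² + 35.0²) = 39.4 m.

39 m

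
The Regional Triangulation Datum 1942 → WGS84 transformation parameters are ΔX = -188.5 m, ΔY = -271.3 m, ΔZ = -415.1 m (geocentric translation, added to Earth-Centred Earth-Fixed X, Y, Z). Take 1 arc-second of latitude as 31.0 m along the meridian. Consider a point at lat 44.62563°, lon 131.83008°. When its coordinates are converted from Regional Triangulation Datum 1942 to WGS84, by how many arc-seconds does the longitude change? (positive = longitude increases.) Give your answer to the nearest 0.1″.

sin φ = 0.702471, cos φ = 0.711712, sin λ = 0.745126, cos λ = -0.666924.
East component: ΔE = −sin λ·ΔX + cos λ·ΔY = −(0.745126)(-188.5) + (-0.666924)(-271.3) = 321.39 m.
1° of latitude spans 3600 × 31.00 = 111600 m; at latitude φ, 1° of longitude spans that × cos φ = 79427.0 m, so Δλ = 321.39 / 79427.0 × 3600 = 14.567″.

Δλ = 14.6″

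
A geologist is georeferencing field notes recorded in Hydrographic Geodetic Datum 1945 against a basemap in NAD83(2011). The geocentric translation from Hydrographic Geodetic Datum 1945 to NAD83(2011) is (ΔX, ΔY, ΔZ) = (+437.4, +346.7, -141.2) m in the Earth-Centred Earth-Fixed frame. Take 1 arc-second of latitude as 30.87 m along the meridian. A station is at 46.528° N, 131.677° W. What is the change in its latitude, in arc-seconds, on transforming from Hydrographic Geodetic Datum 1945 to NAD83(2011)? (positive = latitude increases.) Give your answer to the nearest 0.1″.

sin φ = 0.725711, cos φ = 0.688000, sin λ = -0.746905, cos λ = -0.664931.
North component: ΔN = −sin φ cos λ·ΔX − sin φ sin λ·ΔY + cos φ·ΔZ = −(0.725711)(-0.664931)(437.4) − (0.725711)(-0.746905)(346.7) + (0.688000)(-141.2) = 301.84 m.
1° of latitude spans 3600 × 30.87 = 111132 m, so Δφ = 301.84 / 111132 × 3600 = 9.778″.

Δφ = 9.8″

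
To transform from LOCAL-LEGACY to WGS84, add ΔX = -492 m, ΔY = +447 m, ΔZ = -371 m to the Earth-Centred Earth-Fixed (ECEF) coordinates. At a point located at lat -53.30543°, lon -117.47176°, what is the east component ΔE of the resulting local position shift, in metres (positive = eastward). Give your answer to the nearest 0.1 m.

ΔE = -642.7 m

The local east axis at (φ, λ) is (−sin λ, cos λ, 0), so ΔE = −sin(-117.47176°)·(-492) + cos(-117.47176°)·447 = -642.73 m.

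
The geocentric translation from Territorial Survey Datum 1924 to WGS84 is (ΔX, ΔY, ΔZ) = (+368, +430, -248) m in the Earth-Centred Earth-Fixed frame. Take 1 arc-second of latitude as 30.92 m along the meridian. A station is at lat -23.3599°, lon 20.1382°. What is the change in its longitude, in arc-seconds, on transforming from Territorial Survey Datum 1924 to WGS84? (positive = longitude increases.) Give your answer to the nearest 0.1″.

Δλ = 9.8″

sin φ = -0.396505, cos φ = 0.918032, sin λ = 0.344286, cos λ = 0.938865.
East component: ΔE = −sin λ·ΔX + cos λ·ΔY = −(0.344286)(368) + (0.938865)(430) = 277.01 m.
1° of latitude spans 3600 × 30.92 = 111312 m; at latitude φ, 1° of longitude spans that × cos φ = 102188.0 m, so Δλ = 277.01 / 102188.0 × 3600 = 9.759″.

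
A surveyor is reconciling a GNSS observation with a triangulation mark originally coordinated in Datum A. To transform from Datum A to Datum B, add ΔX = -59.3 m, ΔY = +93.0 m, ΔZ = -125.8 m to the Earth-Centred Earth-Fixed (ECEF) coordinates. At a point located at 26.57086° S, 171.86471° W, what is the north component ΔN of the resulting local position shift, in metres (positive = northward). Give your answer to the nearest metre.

The local north axis is (−sin φ cos λ, −sin φ sin λ, cos φ), giving ΔN = 26.258 − 5.887 − 112.513 = -92.14 m.

ΔN = -92 m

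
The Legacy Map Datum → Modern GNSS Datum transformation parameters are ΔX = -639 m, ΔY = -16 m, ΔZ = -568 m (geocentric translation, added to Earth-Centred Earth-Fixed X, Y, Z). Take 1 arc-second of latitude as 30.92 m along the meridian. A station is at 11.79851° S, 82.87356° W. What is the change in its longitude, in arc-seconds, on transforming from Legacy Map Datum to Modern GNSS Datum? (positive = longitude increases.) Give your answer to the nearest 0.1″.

sin φ = -0.204471, cos φ = 0.978873, sin λ = -0.992275, cos λ = 0.124059.
East component: ΔE = −sin λ·ΔX + cos λ·ΔY = −(-0.992275)(-639) + (0.124059)(-16) = -636.05 m.
1° of latitude spans 3600 × 30.92 = 111312 m; at latitude φ, 1° of longitude spans that × cos φ = 108960.3 m, so Δλ = -636.05 / 108960.3 × 3600 = -21.015″.

Δλ = -21.0″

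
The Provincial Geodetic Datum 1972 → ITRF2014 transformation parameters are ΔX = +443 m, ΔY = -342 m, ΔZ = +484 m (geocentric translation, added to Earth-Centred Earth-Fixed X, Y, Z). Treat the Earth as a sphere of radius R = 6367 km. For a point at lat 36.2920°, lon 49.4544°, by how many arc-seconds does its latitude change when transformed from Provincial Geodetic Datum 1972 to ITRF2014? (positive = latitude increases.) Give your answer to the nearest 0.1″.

Δφ = 12.1″

sin φ = 0.591901, cos φ = 0.806011, sin λ = 0.759889, cos λ = 0.650053.
North component: ΔN = −sin φ cos λ·ΔX − sin φ sin λ·ΔY + cos φ·ΔZ = −(0.591901)(0.650053)(443) − (0.591901)(0.759889)(-342) + (0.806011)(484) = 373.48 m.
1° of latitude spans πR/180 = 111125 m, so Δφ = 373.48 / 111125 × 3600 = 12.099″.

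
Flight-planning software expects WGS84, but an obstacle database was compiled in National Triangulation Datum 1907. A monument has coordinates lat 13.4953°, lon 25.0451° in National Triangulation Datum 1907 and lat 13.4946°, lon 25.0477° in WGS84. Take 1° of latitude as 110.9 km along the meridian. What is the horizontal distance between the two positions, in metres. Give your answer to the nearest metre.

Δφ = 13.4946° − 13.4953° = -0.0007°; Δλ = 25.0477° − 25.0451° = +0.0026°.
ΔN = Δφ × 110900 = -77.6 m; ΔE = Δλ × 110900 × cos(13.4953°) = +0.0026 × 110900 × 0.972389 = 280.4 m.
Distance = √(ΔE² + ΔN²) = √(280.4² + (-77.6)²) = 290.9 m.

291 m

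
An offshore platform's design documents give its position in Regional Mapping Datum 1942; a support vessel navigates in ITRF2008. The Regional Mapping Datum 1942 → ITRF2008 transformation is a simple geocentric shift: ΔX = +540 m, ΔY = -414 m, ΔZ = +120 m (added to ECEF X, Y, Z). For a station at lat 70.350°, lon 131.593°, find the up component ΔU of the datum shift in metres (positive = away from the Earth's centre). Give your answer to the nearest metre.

The local up (radial) axis is (cos φ cos λ, cos φ sin λ, sin φ), giving ΔU = -120.544 − 104.118 + 113.012 = -111.65 m.

ΔU = -112 m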